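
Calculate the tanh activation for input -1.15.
-0.8178

tanh(-1.15) = (e^(-1.15) - e^(1.15))/(e^(-1.15) + e^(1.15)) = -0.8178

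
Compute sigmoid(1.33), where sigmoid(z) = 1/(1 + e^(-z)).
0.7908

sigmoid(1.33) = 1/(1 + e^(-1.33)) = 1/(1 + 0.2645) = 0.7908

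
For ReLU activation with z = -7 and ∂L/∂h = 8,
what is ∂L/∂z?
∂L/∂z = 0

h = ReLU(-7) = 0
Since z < 0: ∂h/∂z = 0
∂L/∂z = ∂L/∂h · ∂h/∂z = 8 × 0 = 0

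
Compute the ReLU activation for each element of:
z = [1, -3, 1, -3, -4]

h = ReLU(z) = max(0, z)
h = [1, 0, 1, 0, 0]

ReLU applied element-wise: max(0,1)=1, max(0,-3)=0, max(0,1)=1, max(0,-3)=0, max(0,-4)=0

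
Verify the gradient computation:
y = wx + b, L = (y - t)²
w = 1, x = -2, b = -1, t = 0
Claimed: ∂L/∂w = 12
Correct

y = (1)(-2) + -1 = -3
∂L/∂y = 2(y - t) = 2(-3 - 0) = -6
∂y/∂w = x = -2
∂L/∂w = -6 × -2 = 12

Claimed value: 12
Correct: The correct gradient is 12.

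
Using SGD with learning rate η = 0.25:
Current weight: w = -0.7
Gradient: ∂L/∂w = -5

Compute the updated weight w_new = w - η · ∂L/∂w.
w_new = 0.55

w_new = w - η·∂L/∂w = -0.7 - 0.25×(-5) = -0.7 - (-1.25) = 0.55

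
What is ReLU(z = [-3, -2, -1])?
h = [0, 0, 0]

ReLU applied element-wise: max(0,-3)=0, max(0,-2)=0, max(0,-1)=0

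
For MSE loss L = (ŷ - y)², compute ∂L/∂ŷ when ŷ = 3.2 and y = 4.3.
∂L/∂ŷ = -2.2

∂L/∂ŷ = 2(ŷ - y) = 2(3.2 - 4.3) = 2(-1.1) = -2.2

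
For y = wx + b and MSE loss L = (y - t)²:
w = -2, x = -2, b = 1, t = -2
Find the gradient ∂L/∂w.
∂L/∂w = -28

y = wx + b = (-2)(-2) + 1 = 5
∂L/∂y = 2(y - t) = 2(5 - -2) = 14
∂y/∂w = x = -2
∂L/∂w = ∂L/∂y · ∂y/∂w = 14 × -2 = -28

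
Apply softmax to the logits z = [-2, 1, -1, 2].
p = [0.0128, 0.2562, 0.0347, 0.6964]

exp(z) = [0.1353, 2.718, 0.3679, 7.389]
Sum = 10.61
p = [0.0128, 0.2562, 0.0347, 0.6964]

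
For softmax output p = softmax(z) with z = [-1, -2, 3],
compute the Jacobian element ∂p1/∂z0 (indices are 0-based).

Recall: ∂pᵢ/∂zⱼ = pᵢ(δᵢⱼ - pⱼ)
∂p1/∂z0 = -0.0001175

p = softmax(z) = [0.01787, 0.006573, 0.9756]
p1 = 0.006573, p0 = 0.01787

∂p1/∂z0 = -p1 × p0 = -0.006573 × 0.01787 = -0.0001175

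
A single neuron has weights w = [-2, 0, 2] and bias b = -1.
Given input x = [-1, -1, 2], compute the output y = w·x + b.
y = 5

y = (-2)(-1) + (0)(-1) + (2)(2) + -1 = 5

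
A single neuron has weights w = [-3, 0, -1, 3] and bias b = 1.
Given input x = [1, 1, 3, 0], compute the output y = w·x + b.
y = -5

y = (-3)(1) + (0)(1) + (-1)(3) + (3)(0) + 1 = -5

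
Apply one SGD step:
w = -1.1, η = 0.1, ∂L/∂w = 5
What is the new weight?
w_new = -1.6

w_new = w - η·∂L/∂w = -1.1 - 0.1×(5) = -1.1 - (0.5) = -1.6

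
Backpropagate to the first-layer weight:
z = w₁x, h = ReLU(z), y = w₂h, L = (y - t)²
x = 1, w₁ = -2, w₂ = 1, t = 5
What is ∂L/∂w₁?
∂L/∂w₁ = 0

Forward pass:
z = w₁x = -2×1 = -2
h = ReLU(-2) = 0
y = w₂h = 1×0 = 0

Backward pass:
∂L/∂y = 2(y - t) = 2(0 - 5) = -10
∂y/∂h = w₂ = 1
∂h/∂z = 0 (ReLU derivative)
∂z/∂w₁ = x = 1

∂L/∂w₁ = -10 × 1 × 0 × 1 = 0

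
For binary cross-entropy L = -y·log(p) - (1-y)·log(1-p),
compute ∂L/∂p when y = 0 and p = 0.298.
∂L/∂p = 1.425

∂L/∂p = -y/p + (1-y)/(1-p) = 0 + 1/0.702 = 1.425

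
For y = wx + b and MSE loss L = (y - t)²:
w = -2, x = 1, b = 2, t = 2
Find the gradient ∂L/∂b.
∂L/∂b = -4

y = wx + b = (-2)(1) + 2 = 0
∂L/∂y = 2(y - t) = 2(0 - 2) = -4
∂y/∂b = 1
∂L/∂b = ∂L/∂y · ∂y/∂b = -4 × 1 = -4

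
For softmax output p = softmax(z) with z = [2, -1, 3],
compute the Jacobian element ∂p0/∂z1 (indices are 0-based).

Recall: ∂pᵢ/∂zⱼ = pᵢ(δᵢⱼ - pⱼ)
∂p0/∂z1 = -0.003507

p = softmax(z) = [0.2654, 0.01321, 0.7214]
p0 = 0.2654, p1 = 0.01321

∂p0/∂z1 = -p0 × p1 = -0.2654 × 0.01321 = -0.003507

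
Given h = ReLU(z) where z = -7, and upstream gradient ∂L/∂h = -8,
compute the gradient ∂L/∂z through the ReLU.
∂L/∂z = 0

h = ReLU(-7) = 0
Since z < 0: ∂h/∂z = 0
∂L/∂z = ∂L/∂h · ∂h/∂z = -8 × 0 = 0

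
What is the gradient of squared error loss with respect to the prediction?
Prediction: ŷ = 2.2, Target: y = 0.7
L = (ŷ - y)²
∂L/∂ŷ = 3.0

∂L/∂ŷ = 2(ŷ - y) = 2(2.2 - 0.7) = 2(1.5) = 3.0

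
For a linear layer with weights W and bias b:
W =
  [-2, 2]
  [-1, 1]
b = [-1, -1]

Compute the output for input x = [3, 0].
y = [-7, -4]

Wx = [-2×3 + 2×0, -1×3 + 1×0]
   = [-6, -3]
y = Wx + b = [-6 + -1, -3 + -1] = [-7, -4]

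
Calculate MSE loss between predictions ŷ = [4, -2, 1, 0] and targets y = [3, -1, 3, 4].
MSE = 5.5

MSE = (1/4)((4-3)² + (-2--1)² + (1-3)² + (0-4)²) = (1/4)(1 + 1 + 4 + 16) = 5.5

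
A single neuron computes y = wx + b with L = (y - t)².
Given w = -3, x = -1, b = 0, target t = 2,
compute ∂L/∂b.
∂L/∂b = 2

y = wx + b = (-3)(-1) + 0 = 3
∂L/∂y = 2(y - t) = 2(3 - 2) = 2
∂y/∂b = 1
∂L/∂b = ∂L/∂y · ∂y/∂b = 2 × 1 = 2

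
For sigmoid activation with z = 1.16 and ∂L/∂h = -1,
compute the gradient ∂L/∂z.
∂L/∂z = -0.1817

σ(1.16) = 0.7613
σ'(1.16) = σ(1.16)(1 - σ(1.16)) = 0.7613 × 0.2387 = 0.1817
∂L/∂z = ∂L/∂h · σ'(z) = -1 × 0.1817 = -0.1817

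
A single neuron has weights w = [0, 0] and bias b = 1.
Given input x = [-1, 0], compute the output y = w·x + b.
y = 1

y = (0)(-1) + (0)(0) + 1 = 1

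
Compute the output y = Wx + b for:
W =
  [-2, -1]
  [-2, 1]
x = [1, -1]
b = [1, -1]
y = [0, -4]

Wx = [-2×1 + -1×-1, -2×1 + 1×-1]
   = [-1, -3]
y = Wx + b = [-1 + 1, -3 + -1] = [0, -4]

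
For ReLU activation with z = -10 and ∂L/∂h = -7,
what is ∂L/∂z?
∂L/∂z = 0

h = ReLU(-10) = 0
Since z < 0: ∂h/∂z = 0
∂L/∂z = ∂L/∂h · ∂h/∂z = -7 × 0 = 0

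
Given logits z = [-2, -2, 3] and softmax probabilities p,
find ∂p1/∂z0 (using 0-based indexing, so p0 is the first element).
∂p1/∂z0 = -4.42e-05

p = softmax(z) = [0.006648, 0.006648, 0.9867]
p1 = 0.006648, p0 = 0.006648

∂p1/∂z0 = -p1 × p0 = -0.006648 × 0.006648 = -4.42e-05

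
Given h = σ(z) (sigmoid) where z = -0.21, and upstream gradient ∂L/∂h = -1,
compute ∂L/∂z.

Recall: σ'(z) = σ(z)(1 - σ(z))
∂L/∂z = -0.2473

σ(-0.21) = 0.4477
σ'(-0.21) = σ(-0.21)(1 - σ(-0.21)) = 0.4477 × 0.5523 = 0.2473
∂L/∂z = ∂L/∂h · σ'(z) = -1 × 0.2473 = -0.2473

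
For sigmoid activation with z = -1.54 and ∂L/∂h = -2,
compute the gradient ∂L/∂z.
∂L/∂z = -0.2907

σ(-1.54) = 0.1765
σ'(-1.54) = σ(-1.54)(1 - σ(-1.54)) = 0.1765 × 0.8235 = 0.1454
∂L/∂z = ∂L/∂h · σ'(z) = -2 × 0.1454 = -0.2907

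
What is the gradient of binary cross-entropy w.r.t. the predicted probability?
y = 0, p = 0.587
∂L/∂p = 2.421

∂L/∂p = -y/p + (1-y)/(1-p) = 0 + 1/0.413 = 2.421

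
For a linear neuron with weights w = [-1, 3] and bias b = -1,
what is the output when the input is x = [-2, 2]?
y = 7

y = (-1)(-2) + (3)(2) + -1 = 7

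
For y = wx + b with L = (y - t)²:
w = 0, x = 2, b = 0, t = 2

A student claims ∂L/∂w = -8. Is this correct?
Correct

y = (0)(2) + 0 = 0
∂L/∂y = 2(y - t) = 2(0 - 2) = -4
∂y/∂w = x = 2
∂L/∂w = -4 × 2 = -8

Claimed value: -8
Correct: The correct gradient is -8.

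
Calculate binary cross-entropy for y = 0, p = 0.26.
L = 0.3011

L = -0·log(0.26) - 1·log(0.74) = -log(0.74) = 0.3011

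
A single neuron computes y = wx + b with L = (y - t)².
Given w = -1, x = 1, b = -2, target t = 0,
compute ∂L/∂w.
∂L/∂w = -6

y = wx + b = (-1)(1) + -2 = -3
∂L/∂y = 2(y - t) = 2(-3 - 0) = -6
∂y/∂w = x = 1
∂L/∂w = ∂L/∂y · ∂y/∂w = -6 × 1 = -6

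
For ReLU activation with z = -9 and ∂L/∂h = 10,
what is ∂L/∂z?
∂L/∂z = 0

h = ReLU(-9) = 0
Since z < 0: ∂h/∂z = 0
∂L/∂z = ∂L/∂h · ∂h/∂z = 10 × 0 = 0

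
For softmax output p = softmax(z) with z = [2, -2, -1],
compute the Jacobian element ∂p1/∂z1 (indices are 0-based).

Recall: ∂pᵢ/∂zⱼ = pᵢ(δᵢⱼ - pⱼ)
∂p1/∂z1 = 0.01685

p = softmax(z) = [0.9362, 0.01715, 0.04661]
p1 = 0.01715

∂p1/∂z1 = p1(1 - p1) = 0.01715 × (1 - 0.01715) = 0.01685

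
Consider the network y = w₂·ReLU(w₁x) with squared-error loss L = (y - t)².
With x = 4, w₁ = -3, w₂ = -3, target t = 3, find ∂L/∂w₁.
∂L/∂w₁ = 0

Forward pass:
z = w₁x = -3×4 = -12
h = ReLU(-12) = 0
y = w₂h = -3×0 = 0

Backward pass:
∂L/∂y = 2(y - t) = 2(0 - 3) = -6
∂y/∂h = w₂ = -3
∂h/∂z = 0 (ReLU derivative)
∂z/∂w₁ = x = 4

∂L/∂w₁ = -6 × -3 × 0 × 4 = 0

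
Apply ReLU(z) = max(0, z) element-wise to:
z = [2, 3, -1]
h = [2, 3, 0]

ReLU applied element-wise: max(0,2)=2, max(0,3)=3, max(0,-1)=0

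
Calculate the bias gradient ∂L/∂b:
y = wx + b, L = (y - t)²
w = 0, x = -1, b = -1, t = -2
∂L/∂b = 2

y = wx + b = (0)(-1) + -1 = -1
∂L/∂y = 2(y - t) = 2(-1 - -2) = 2
∂y/∂b = 1
∂L/∂b = ∂L/∂y · ∂y/∂b = 2 × 1 = 2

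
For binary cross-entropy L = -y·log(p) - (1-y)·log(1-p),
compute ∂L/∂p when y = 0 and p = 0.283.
∂L/∂p = 1.395

∂L/∂p = -y/p + (1-y)/(1-p) = 0 + 1/0.717 = 1.395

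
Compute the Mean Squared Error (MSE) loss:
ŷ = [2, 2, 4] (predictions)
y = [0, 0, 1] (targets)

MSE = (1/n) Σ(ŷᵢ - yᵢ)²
MSE = 5.667

MSE = (1/3)((2-0)² + (2-0)² + (4-1)²) = (1/3)(4 + 4 + 9) = 5.667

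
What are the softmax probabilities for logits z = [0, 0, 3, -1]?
p = [0.0445, 0.0445, 0.8945, 0.0164]

exp(z) = [1, 1, 20.09, 0.3679]
Sum = 22.45
p = [0.0445, 0.0445, 0.8945, 0.0164]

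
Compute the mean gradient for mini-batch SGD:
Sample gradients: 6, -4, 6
Average gradient = 2.667

Average = (1/3)(6 + -4 + 6) = 8/3 = 2.667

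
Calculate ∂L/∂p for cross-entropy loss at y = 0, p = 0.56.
∂L/∂p = 2.273

∂L/∂p = -y/p + (1-y)/(1-p) = 0 + 1/0.44 = 2.273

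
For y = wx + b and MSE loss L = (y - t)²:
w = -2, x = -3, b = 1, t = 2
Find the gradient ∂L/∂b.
∂L/∂b = 10

y = wx + b = (-2)(-3) + 1 = 7
∂L/∂y = 2(y - t) = 2(7 - 2) = 10
∂y/∂b = 1
∂L/∂b = ∂L/∂y · ∂y/∂b = 10 × 1 = 10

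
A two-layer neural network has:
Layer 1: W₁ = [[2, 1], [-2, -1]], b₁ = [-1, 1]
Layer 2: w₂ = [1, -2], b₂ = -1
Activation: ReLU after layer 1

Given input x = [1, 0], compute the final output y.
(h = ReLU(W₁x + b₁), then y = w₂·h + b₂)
y = 0

Layer 1 pre-activation: z₁ = [1, -1]
After ReLU: h = [1, 0]
Layer 2 output: y = 1×1 + -2×0 + -1 = 0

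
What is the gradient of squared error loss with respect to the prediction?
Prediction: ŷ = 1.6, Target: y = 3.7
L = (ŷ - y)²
∂L/∂ŷ = -4.2

∂L/∂ŷ = 2(ŷ - y) = 2(1.6 - 3.7) = 2(-2.1) = -4.2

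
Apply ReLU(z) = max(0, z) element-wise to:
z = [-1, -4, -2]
h = [0, 0, 0]

ReLU applied element-wise: max(0,-1)=0, max(0,-4)=0, max(0,-2)=0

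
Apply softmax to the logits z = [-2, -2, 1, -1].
p = [0.0403, 0.0403, 0.8098, 0.1096]

exp(z) = [0.1353, 0.1353, 2.718, 0.3679]
Sum = 3.357
p = [0.0403, 0.0403, 0.8098, 0.1096]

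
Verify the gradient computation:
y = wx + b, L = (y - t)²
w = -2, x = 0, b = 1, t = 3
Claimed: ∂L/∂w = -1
Incorrect

y = (-2)(0) + 1 = 1
∂L/∂y = 2(y - t) = 2(1 - 3) = -4
∂y/∂w = x = 0
∂L/∂w = -4 × 0 = 0

Claimed value: -1
Incorrect: The correct gradient is 0.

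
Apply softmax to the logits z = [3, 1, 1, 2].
p = [0.6103, 0.0826, 0.0826, 0.2245]

exp(z) = [20.09, 2.718, 2.718, 7.389]
Sum = 32.91
p = [0.6103, 0.0826, 0.0826, 0.2245]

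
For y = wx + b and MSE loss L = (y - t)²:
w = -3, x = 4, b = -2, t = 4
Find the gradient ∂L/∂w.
∂L/∂w = -144

y = wx + b = (-3)(4) + -2 = -14
∂L/∂y = 2(y - t) = 2(-14 - 4) = -36
∂y/∂w = x = 4
∂L/∂w = ∂L/∂y · ∂y/∂w = -36 × 4 = -144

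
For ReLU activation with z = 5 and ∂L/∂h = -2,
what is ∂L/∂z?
∂L/∂z = -2

h = ReLU(5) = 5
Since z > 0: ∂h/∂z = 1
∂L/∂z = ∂L/∂h · ∂h/∂z = -2 × 1 = -2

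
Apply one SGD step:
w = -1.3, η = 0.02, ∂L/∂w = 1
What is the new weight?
w_new = -1.32

w_new = w - η·∂L/∂w = -1.3 - 0.02×(1) = -1.3 - (0.02) = -1.32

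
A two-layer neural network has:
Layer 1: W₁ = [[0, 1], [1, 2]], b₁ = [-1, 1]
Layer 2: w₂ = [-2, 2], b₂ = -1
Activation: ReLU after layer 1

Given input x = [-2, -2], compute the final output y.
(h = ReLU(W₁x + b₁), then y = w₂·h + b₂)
y = -1

Layer 1 pre-activation: z₁ = [-3, -5]
After ReLU: h = [0, 0]
Layer 2 output: y = -2×0 + 2×0 + -1 = -1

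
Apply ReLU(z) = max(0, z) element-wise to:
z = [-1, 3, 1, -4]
h = [0, 3, 1, 0]

ReLU applied element-wise: max(0,-1)=0, max(0,3)=3, max(0,1)=1, max(0,-4)=0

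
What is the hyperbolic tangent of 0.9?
0.7163

tanh(0.9) = (e^(0.9) - e^(-0.9))/(e^(0.9) + e^(-0.9)) = 0.7163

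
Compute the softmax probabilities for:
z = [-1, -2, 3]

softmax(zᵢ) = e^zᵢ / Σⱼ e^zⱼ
p = [0.0179, 0.0066, 0.9756]

exp(z) = [0.3679, 0.1353, 20.09]
Sum = 20.59
p = [0.0179, 0.0066, 0.9756]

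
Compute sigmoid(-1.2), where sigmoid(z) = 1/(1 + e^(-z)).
0.2315

sigmoid(-1.2) = 1/(1 + e^(1.2)) = 1/(1 + 3.32) = 0.2315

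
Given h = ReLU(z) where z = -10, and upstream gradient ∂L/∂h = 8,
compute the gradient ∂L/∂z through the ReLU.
∂L/∂z = 0

h = ReLU(-10) = 0
Since z < 0: ∂h/∂z = 0
∂L/∂z = ∂L/∂h · ∂h/∂z = 8 × 0 = 0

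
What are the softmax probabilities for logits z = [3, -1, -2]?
p = [0.9756, 0.0179, 0.0066]

exp(z) = [20.09, 0.3679, 0.1353]
Sum = 20.59
p = [0.9756, 0.0179, 0.0066]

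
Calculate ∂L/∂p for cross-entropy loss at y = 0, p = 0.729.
∂L/∂p = 3.69

∂L/∂p = -y/p + (1-y)/(1-p) = 0 + 1/0.271 = 3.69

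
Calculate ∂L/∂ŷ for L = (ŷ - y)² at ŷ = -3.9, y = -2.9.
∂L/∂ŷ = -2.0

∂L/∂ŷ = 2(ŷ - y) = 2(-3.9 - -2.9) = 2(-1.0) = -2.0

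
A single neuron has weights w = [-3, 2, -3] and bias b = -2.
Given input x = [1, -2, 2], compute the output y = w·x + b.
y = -15

y = (-3)(1) + (2)(-2) + (-3)(2) + -2 = -15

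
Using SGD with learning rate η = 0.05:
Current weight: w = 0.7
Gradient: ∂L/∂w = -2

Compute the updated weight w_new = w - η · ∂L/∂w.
w_new = 0.8

w_new = w - η·∂L/∂w = 0.7 - 0.05×(-2) = 0.7 - (-0.1) = 0.8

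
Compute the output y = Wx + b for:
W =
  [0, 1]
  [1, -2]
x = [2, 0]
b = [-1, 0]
y = [-1, 2]

Wx = [0×2 + 1×0, 1×2 + -2×0]
   = [0, 2]
y = Wx + b = [0 + -1, 2 + 0] = [-1, 2]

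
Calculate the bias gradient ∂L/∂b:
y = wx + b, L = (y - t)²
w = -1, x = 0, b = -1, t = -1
∂L/∂b = 0

y = wx + b = (-1)(0) + -1 = -1
∂L/∂y = 2(y - t) = 2(-1 - -1) = 0
∂y/∂b = 1
∂L/∂b = ∂L/∂y · ∂y/∂b = 0 × 1 = 0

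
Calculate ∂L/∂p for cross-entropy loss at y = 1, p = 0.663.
∂L/∂p = -1.508

∂L/∂p = -y/p + (1-y)/(1-p) = -1/0.663 + 0 = -1.508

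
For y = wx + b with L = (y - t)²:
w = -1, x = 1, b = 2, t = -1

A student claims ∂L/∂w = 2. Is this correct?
Incorrect

y = (-1)(1) + 2 = 1
∂L/∂y = 2(y - t) = 2(1 - -1) = 4
∂y/∂w = x = 1
∂L/∂w = 4 × 1 = 4

Claimed value: 2
Incorrect: The correct gradient is 4.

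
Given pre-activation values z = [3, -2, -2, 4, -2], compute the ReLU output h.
h = [3, 0, 0, 4, 0]

ReLU applied element-wise: max(0,3)=3, max(0,-2)=0, max(0,-2)=0, max(0,4)=4, max(0,-2)=0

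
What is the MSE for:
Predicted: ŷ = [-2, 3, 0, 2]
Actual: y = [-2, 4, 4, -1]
MSE = 6.5

MSE = (1/4)((-2--2)² + (3-4)² + (0-4)² + (2--1)²) = (1/4)(0 + 1 + 16 + 9) = 6.5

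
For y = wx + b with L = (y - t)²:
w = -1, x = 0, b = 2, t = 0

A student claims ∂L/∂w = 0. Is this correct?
Correct

y = (-1)(0) + 2 = 2
∂L/∂y = 2(y - t) = 2(2 - 0) = 4
∂y/∂w = x = 0
∂L/∂w = 4 × 0 = 0

Claimed value: 0
Correct: The correct gradient is 0.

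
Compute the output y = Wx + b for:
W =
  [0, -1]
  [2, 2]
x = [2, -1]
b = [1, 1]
y = [2, 3]

Wx = [0×2 + -1×-1, 2×2 + 2×-1]
   = [1, 2]
y = Wx + b = [1 + 1, 2 + 1] = [2, 3]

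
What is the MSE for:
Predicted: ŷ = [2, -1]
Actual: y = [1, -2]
MSE = 1

MSE = (1/2)((2-1)² + (-1--2)²) = (1/2)(1 + 1) = 1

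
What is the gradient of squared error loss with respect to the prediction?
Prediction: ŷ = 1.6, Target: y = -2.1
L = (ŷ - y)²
∂L/∂ŷ = 7.4

∂L/∂ŷ = 2(ŷ - y) = 2(1.6 - -2.1) = 2(3.7) = 7.4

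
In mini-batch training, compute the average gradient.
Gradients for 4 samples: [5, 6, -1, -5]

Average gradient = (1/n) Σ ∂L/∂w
Average gradient = 1.25

Average = (1/4)(5 + 6 + -1 + -5) = 5/4 = 1.25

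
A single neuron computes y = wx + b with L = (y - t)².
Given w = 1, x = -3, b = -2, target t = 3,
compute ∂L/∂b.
∂L/∂b = -16

y = wx + b = (1)(-3) + -2 = -5
∂L/∂y = 2(y - t) = 2(-5 - 3) = -16
∂y/∂b = 1
∂L/∂b = ∂L/∂y · ∂y/∂b = -16 × 1 = -16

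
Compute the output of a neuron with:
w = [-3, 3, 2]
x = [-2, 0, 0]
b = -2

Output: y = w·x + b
y = 4

y = (-3)(-2) + (3)(0) + (2)(0) + -2 = 4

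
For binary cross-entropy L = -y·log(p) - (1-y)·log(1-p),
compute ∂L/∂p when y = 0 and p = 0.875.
∂L/∂p = 8

∂L/∂p = -y/p + (1-y)/(1-p) = 0 + 1/0.125 = 8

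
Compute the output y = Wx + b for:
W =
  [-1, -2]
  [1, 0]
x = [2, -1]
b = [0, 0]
y = [0, 2]

Wx = [-1×2 + -2×-1, 1×2 + 0×-1]
   = [0, 2]
y = Wx + b = [0 + 0, 2 + 0] = [0, 2]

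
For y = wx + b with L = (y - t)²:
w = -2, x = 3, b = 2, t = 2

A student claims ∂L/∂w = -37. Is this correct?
Incorrect

y = (-2)(3) + 2 = -4
∂L/∂y = 2(y - t) = 2(-4 - 2) = -12
∂y/∂w = x = 3
∂L/∂w = -12 × 3 = -36

Claimed value: -37
Incorrect: The correct gradient is -36.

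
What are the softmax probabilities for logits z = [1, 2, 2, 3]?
p = [0.0723, 0.1966, 0.1966, 0.5344]

exp(z) = [2.718, 7.389, 7.389, 20.09]
Sum = 37.58
p = [0.0723, 0.1966, 0.1966, 0.5344]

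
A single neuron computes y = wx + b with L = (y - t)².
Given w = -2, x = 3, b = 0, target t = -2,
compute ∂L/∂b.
∂L/∂b = -8

y = wx + b = (-2)(3) + 0 = -6
∂L/∂y = 2(y - t) = 2(-6 - -2) = -8
∂y/∂b = 1
∂L/∂b = ∂L/∂y · ∂y/∂b = -8 × 1 = -8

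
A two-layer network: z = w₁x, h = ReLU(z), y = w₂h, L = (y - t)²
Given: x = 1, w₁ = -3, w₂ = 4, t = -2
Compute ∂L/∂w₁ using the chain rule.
∂L/∂w₁ = 0

Forward pass:
z = w₁x = -3×1 = -3
h = ReLU(-3) = 0
y = w₂h = 4×0 = 0

Backward pass:
∂L/∂y = 2(y - t) = 2(0 - -2) = 4
∂y/∂h = w₂ = 4
∂h/∂z = 0 (ReLU derivative)
∂z/∂w₁ = x = 1

∂L/∂w₁ = 4 × 4 × 0 × 1 = 0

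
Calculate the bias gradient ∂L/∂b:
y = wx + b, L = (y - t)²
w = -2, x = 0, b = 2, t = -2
∂L/∂b = 8

y = wx + b = (-2)(0) + 2 = 2
∂L/∂y = 2(y - t) = 2(2 - -2) = 8
∂y/∂b = 1
∂L/∂b = ∂L/∂y · ∂y/∂b = 8 × 1 = 8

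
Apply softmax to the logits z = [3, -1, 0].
p = [0.9362, 0.0171, 0.0466]

exp(z) = [20.09, 0.3679, 1]
Sum = 21.45
p = [0.9362, 0.0171, 0.0466]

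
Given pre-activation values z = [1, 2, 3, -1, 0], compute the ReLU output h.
h = [1, 2, 3, 0, 0]

ReLU applied element-wise: max(0,1)=1, max(0,2)=2, max(0,3)=3, max(0,-1)=0, max(0,0)=0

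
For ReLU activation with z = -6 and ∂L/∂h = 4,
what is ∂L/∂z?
∂L/∂z = 0

h = ReLU(-6) = 0
Since z < 0: ∂h/∂z = 0
∂L/∂z = ∂L/∂h · ∂h/∂z = 4 × 0 = 0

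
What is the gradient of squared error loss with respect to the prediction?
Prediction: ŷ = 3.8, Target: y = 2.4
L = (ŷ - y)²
∂L/∂ŷ = 2.8

∂L/∂ŷ = 2(ŷ - y) = 2(3.8 - 2.4) = 2(1.4) = 2.8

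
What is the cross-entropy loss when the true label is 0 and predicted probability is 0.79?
L = 1.561

L = -0·log(0.79) - 1·log(0.21) = -log(0.21) = 1.561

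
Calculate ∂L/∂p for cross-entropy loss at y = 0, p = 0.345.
∂L/∂p = 1.527

∂L/∂p = -y/p + (1-y)/(1-p) = 0 + 1/0.655 = 1.527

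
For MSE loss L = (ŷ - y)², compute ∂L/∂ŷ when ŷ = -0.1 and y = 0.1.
∂L/∂ŷ = -0.4

∂L/∂ŷ = 2(ŷ - y) = 2(-0.1 - 0.1) = 2(-0.2) = -0.4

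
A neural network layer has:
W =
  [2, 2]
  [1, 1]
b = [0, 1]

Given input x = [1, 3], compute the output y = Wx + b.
y = [8, 5]

Wx = [2×1 + 2×3, 1×1 + 1×3]
   = [8, 4]
y = Wx + b = [8 + 0, 4 + 1] = [8, 5]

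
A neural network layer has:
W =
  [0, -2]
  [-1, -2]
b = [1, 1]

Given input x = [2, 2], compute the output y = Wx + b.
y = [-3, -5]

Wx = [0×2 + -2×2, -1×2 + -2×2]
   = [-4, -6]
y = Wx + b = [-4 + 1, -6 + 1] = [-3, -5]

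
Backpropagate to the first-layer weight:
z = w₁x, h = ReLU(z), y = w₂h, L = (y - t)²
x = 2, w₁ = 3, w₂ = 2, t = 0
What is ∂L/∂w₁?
∂L/∂w₁ = 96

Forward pass:
z = w₁x = 3×2 = 6
h = ReLU(6) = 6
y = w₂h = 2×6 = 12

Backward pass:
∂L/∂y = 2(y - t) = 2(12 - 0) = 24
∂y/∂h = w₂ = 2
∂h/∂z = 1 (ReLU derivative)
∂z/∂w₁ = x = 2

∂L/∂w₁ = 24 × 2 × 1 × 2 = 96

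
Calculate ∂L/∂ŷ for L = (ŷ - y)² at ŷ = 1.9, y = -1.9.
∂L/∂ŷ = 7.6

∂L/∂ŷ = 2(ŷ - y) = 2(1.9 - -1.9) = 2(3.8) = 7.6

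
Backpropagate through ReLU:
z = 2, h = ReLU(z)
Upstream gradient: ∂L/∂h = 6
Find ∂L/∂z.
∂L/∂z = 6

h = ReLU(2) = 2
Since z > 0: ∂h/∂z = 1
∂L/∂z = ∂L/∂h · ∂h/∂z = 6 × 1 = 6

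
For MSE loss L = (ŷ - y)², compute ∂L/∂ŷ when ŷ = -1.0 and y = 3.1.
∂L/∂ŷ = -8.2

∂L/∂ŷ = 2(ŷ - y) = 2(-1.0 - 3.1) = 2(-4.1) = -8.2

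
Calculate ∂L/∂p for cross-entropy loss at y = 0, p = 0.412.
∂L/∂p = 1.701

∂L/∂p = -y/p + (1-y)/(1-p) = 0 + 1/0.588 = 1.701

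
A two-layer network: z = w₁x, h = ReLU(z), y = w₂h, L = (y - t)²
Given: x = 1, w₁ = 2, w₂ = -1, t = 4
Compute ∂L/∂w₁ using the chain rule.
∂L/∂w₁ = 12

Forward pass:
z = w₁x = 2×1 = 2
h = ReLU(2) = 2
y = w₂h = -1×2 = -2

Backward pass:
∂L/∂y = 2(y - t) = 2(-2 - 4) = -12
∂y/∂h = w₂ = -1
∂h/∂z = 1 (ReLU derivative)
∂z/∂w₁ = x = 1

∂L/∂w₁ = -12 × -1 × 1 × 1 = 12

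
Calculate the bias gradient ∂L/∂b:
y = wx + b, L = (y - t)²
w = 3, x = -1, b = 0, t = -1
∂L/∂b = -4

y = wx + b = (3)(-1) + 0 = -3
∂L/∂y = 2(y - t) = 2(-3 - -1) = -4
∂y/∂b = 1
∂L/∂b = ∂L/∂y · ∂y/∂b = -4 × 1 = -4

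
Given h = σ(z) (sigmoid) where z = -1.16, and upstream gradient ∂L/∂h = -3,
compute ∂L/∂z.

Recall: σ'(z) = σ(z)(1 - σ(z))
∂L/∂z = -0.5451

σ(-1.16) = 0.2387
σ'(-1.16) = σ(-1.16)(1 - σ(-1.16)) = 0.2387 × 0.7613 = 0.1817
∂L/∂z = ∂L/∂h · σ'(z) = -3 × 0.1817 = -0.5451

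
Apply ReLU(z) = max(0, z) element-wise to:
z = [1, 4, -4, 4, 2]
h = [1, 4, 0, 4, 2]

ReLU applied element-wise: max(0,1)=1, max(0,4)=4, max(0,-4)=0, max(0,4)=4, max(0,2)=2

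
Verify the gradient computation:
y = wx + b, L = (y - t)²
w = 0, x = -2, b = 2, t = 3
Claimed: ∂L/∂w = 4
Correct

y = (0)(-2) + 2 = 2
∂L/∂y = 2(y - t) = 2(2 - 3) = -2
∂y/∂w = x = -2
∂L/∂w = -2 × -2 = 4

Claimed value: 4
Correct: The correct gradient is 4.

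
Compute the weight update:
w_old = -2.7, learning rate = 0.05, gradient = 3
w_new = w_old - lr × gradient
w_new = -2.85

w_new = w - η·∂L/∂w = -2.7 - 0.05×(3) = -2.7 - (0.15) = -2.85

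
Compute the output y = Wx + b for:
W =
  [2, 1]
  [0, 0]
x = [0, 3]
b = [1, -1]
y = [4, -1]

Wx = [2×0 + 1×3, 0×0 + 0×3]
   = [3, 0]
y = Wx + b = [3 + 1, 0 + -1] = [4, -1]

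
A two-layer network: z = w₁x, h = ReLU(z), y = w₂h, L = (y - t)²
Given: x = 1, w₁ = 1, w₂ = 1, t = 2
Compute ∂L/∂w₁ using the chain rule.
∂L/∂w₁ = -2

Forward pass:
z = w₁x = 1×1 = 1
h = ReLU(1) = 1
y = w₂h = 1×1 = 1

Backward pass:
∂L/∂y = 2(y - t) = 2(1 - 2) = -2
∂y/∂h = w₂ = 1
∂h/∂z = 1 (ReLU derivative)
∂z/∂w₁ = x = 1

∂L/∂w₁ = -2 × 1 × 1 × 1 = -2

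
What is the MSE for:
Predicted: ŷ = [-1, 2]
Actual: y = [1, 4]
MSE = 4

MSE = (1/2)((-1-1)² + (2-4)²) = (1/2)(4 + 4) = 4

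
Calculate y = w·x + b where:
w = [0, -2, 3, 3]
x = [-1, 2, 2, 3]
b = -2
y = 9

y = (0)(-1) + (-2)(2) + (3)(2) + (3)(3) + -2 = 9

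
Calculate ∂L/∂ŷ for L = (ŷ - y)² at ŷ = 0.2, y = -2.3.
∂L/∂ŷ = 5.0

∂L/∂ŷ = 2(ŷ - y) = 2(0.2 - -2.3) = 2(2.5) = 5.0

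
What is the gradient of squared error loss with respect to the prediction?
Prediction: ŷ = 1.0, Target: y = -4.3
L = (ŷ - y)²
∂L/∂ŷ = 10.6

∂L/∂ŷ = 2(ŷ - y) = 2(1.0 - -4.3) = 2(5.3) = 10.6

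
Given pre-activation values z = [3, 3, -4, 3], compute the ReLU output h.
h = [3, 3, 0, 3]

ReLU applied element-wise: max(0,3)=3, max(0,3)=3, max(0,-4)=0, max(0,3)=3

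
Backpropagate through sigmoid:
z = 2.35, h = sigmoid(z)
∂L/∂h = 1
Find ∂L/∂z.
∂L/∂z = 0.07949

σ(2.35) = 0.9129
σ'(2.35) = σ(2.35)(1 - σ(2.35)) = 0.9129 × 0.08707 = 0.07949
∂L/∂z = ∂L/∂h · σ'(z) = 1 × 0.07949 = 0.07949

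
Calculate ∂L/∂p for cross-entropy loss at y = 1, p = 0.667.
∂L/∂p = -1.499

∂L/∂p = -y/p + (1-y)/(1-p) = -1/0.667 + 0 = -1.499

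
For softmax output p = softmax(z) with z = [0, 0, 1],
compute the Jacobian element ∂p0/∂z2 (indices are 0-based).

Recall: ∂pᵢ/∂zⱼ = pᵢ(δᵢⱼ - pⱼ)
∂p0/∂z2 = -0.1221

p = softmax(z) = [0.2119, 0.2119, 0.5761]
p0 = 0.2119, p2 = 0.5761

∂p0/∂z2 = -p0 × p2 = -0.2119 × 0.5761 = -0.1221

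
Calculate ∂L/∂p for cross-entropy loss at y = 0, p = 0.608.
∂L/∂p = 2.551

∂L/∂p = -y/p + (1-y)/(1-p) = 0 + 1/0.392 = 2.551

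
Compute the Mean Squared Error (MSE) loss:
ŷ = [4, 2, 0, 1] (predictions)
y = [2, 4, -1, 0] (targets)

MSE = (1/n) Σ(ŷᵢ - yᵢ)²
MSE = 2.5

MSE = (1/4)((4-2)² + (2-4)² + (0--1)² + (1-0)²) = (1/4)(4 + 4 + 1 + 1) = 2.5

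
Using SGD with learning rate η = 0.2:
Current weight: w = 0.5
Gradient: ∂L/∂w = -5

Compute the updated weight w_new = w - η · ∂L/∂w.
w_new = 1.5

w_new = w - η·∂L/∂w = 0.5 - 0.2×(-5) = 0.5 - (-1) = 1.5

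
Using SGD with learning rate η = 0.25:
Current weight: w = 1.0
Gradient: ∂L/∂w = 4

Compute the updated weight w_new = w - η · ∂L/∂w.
w_new = 0

w_new = w - η·∂L/∂w = 1.0 - 0.25×(4) = 1.0 - (1) = 0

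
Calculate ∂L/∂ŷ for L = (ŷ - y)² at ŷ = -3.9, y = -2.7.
∂L/∂ŷ = -2.4

∂L/∂ŷ = 2(ŷ - y) = 2(-3.9 - -2.7) = 2(-1.2) = -2.4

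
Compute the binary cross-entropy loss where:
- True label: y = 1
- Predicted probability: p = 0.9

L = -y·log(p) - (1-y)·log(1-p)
L = 0.1054

L = -1·log(0.9) - 0·log(0.1) = -log(0.9) = 0.1054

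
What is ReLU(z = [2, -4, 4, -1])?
h = [2, 0, 4, 0]

ReLU applied element-wise: max(0,2)=2, max(0,-4)=0, max(0,4)=4, max(0,-1)=0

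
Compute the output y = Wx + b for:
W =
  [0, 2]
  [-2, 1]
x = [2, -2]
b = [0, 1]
y = [-4, -5]

Wx = [0×2 + 2×-2, -2×2 + 1×-2]
   = [-4, -6]
y = Wx + b = [-4 + 0, -6 + 1] = [-4, -5]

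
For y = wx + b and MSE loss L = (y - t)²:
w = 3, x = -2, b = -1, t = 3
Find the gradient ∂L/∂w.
∂L/∂w = 40

y = wx + b = (3)(-2) + -1 = -7
∂L/∂y = 2(y - t) = 2(-7 - 3) = -20
∂y/∂w = x = -2
∂L/∂w = ∂L/∂y · ∂y/∂w = -20 × -2 = 40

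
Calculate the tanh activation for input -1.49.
-0.9033

tanh(-1.49) = (e^(-1.49) - e^(1.49))/(e^(-1.49) + e^(1.49)) = -0.9033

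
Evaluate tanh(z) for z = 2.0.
0.964

tanh(2.0) = (e^(2.0) - e^(-2.0))/(e^(2.0) + e^(-2.0)) = 0.964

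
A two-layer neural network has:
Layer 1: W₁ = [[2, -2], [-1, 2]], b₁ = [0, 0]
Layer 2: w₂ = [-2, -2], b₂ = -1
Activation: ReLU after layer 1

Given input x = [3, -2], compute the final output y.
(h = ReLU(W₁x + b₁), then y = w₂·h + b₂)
y = -21

Layer 1 pre-activation: z₁ = [10, -7]
After ReLU: h = [10, 0]
Layer 2 output: y = -2×10 + -2×0 + -1 = -21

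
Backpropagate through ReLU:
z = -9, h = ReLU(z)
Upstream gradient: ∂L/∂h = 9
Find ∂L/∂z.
∂L/∂z = 0

h = ReLU(-9) = 0
Since z < 0: ∂h/∂z = 0
∂L/∂z = ∂L/∂h · ∂h/∂z = 9 × 0 = 0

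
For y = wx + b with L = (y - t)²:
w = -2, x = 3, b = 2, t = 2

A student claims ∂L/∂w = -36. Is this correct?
Correct

y = (-2)(3) + 2 = -4
∂L/∂y = 2(y - t) = 2(-4 - 2) = -12
∂y/∂w = x = 3
∂L/∂w = -12 × 3 = -36

Claimed value: -36
Correct: The correct gradient is -36.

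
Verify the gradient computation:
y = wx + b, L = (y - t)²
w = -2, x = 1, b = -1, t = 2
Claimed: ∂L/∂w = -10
Correct

y = (-2)(1) + -1 = -3
∂L/∂y = 2(y - t) = 2(-3 - 2) = -10
∂y/∂w = x = 1
∂L/∂w = -10 × 1 = -10

Claimed value: -10
Correct: The correct gradient is -10.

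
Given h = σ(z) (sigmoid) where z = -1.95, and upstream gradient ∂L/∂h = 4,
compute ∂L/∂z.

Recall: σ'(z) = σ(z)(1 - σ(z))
∂L/∂z = 0.4362

σ(-1.95) = 0.1246
σ'(-1.95) = σ(-1.95)(1 - σ(-1.95)) = 0.1246 × 0.8754 = 0.109
∂L/∂z = ∂L/∂h · σ'(z) = 4 × 0.109 = 0.4362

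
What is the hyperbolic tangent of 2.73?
0.9915

tanh(2.73) = (e^(2.73) - e^(-2.73))/(e^(2.73) + e^(-2.73)) = 0.9915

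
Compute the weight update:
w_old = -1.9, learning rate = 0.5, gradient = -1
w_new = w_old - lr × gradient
w_new = -1.4

w_new = w - η·∂L/∂w = -1.9 - 0.5×(-1) = -1.9 - (-0.5) = -1.4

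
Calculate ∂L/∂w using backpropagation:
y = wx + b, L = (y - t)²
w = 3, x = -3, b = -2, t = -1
∂L/∂w = 60

y = wx + b = (3)(-3) + -2 = -11
∂L/∂y = 2(y - t) = 2(-11 - -1) = -20
∂y/∂w = x = -3
∂L/∂w = ∂L/∂y · ∂y/∂w = -20 × -3 = 60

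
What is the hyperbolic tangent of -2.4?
-0.9837

tanh(-2.4) = (e^(-2.4) - e^(2.4))/(e^(-2.4) + e^(2.4)) = -0.9837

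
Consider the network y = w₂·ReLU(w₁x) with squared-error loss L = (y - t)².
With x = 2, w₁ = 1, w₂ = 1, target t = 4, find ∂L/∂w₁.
∂L/∂w₁ = -8

Forward pass:
z = w₁x = 1×2 = 2
h = ReLU(2) = 2
y = w₂h = 1×2 = 2

Backward pass:
∂L/∂y = 2(y - t) = 2(2 - 4) = -4
∂y/∂h = w₂ = 1
∂h/∂z = 1 (ReLU derivative)
∂z/∂w₁ = x = 2

∂L/∂w₁ = -4 × 1 × 1 × 2 = -8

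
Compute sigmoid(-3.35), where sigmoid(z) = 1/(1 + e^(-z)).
0.0339

sigmoid(-3.35) = 1/(1 + e^(3.35)) = 1/(1 + 28.5) = 0.0339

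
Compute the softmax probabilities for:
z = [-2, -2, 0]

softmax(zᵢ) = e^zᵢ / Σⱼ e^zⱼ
p = [0.1065, 0.1065, 0.787]

exp(z) = [0.1353, 0.1353, 1]
Sum = 1.271
p = [0.1065, 0.1065, 0.787]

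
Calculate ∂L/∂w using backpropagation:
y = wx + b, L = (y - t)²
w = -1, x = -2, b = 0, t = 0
∂L/∂w = -8

y = wx + b = (-1)(-2) + 0 = 2
∂L/∂y = 2(y - t) = 2(2 - 0) = 4
∂y/∂w = x = -2
∂L/∂w = ∂L/∂y · ∂y/∂w = 4 × -2 = -8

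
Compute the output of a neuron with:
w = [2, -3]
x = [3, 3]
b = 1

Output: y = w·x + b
y = -2

y = (2)(3) + (-3)(3) + 1 = -2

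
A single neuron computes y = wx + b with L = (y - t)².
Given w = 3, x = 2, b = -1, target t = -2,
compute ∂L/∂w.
∂L/∂w = 28

y = wx + b = (3)(2) + -1 = 5
∂L/∂y = 2(y - t) = 2(5 - -2) = 14
∂y/∂w = x = 2
∂L/∂w = ∂L/∂y · ∂y/∂w = 14 × 2 = 28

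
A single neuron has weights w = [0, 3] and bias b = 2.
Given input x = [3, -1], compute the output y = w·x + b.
y = -1

y = (0)(3) + (3)(-1) + 2 = -1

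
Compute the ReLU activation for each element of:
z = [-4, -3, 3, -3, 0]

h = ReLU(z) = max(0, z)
h = [0, 0, 3, 0, 0]

ReLU applied element-wise: max(0,-4)=0, max(0,-3)=0, max(0,3)=3, max(0,-3)=0, max(0,0)=0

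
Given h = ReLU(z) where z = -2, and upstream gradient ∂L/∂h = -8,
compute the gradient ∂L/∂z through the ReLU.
∂L/∂z = 0

h = ReLU(-2) = 0
Since z < 0: ∂h/∂z = 0
∂L/∂z = ∂L/∂h · ∂h/∂z = -8 × 0 = 0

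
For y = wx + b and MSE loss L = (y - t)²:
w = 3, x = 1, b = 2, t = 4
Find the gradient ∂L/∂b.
∂L/∂b = 2

y = wx + b = (3)(1) + 2 = 5
∂L/∂y = 2(y - t) = 2(5 - 4) = 2
∂y/∂b = 1
∂L/∂b = ∂L/∂y · ∂y/∂b = 2 × 1 = 2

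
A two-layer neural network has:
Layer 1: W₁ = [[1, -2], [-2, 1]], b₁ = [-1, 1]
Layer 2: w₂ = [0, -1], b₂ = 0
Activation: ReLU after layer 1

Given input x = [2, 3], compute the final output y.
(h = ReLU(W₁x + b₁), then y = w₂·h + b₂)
y = 0

Layer 1 pre-activation: z₁ = [-5, 0]
After ReLU: h = [0, 0]
Layer 2 output: y = 0×0 + -1×0 + 0 = 0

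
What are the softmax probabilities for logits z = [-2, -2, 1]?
p = [0.0453, 0.0453, 0.9094]

exp(z) = [0.1353, 0.1353, 2.718]
Sum = 2.989
p = [0.0453, 0.0453, 0.9094]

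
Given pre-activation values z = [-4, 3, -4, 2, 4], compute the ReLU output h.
h = [0, 3, 0, 2, 4]

ReLU applied element-wise: max(0,-4)=0, max(0,3)=3, max(0,-4)=0, max(0,2)=2, max(0,4)=4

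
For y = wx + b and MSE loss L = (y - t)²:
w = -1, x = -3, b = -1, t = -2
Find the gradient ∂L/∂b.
∂L/∂b = 8

y = wx + b = (-1)(-3) + -1 = 2
∂L/∂y = 2(y - t) = 2(2 - -2) = 8
∂y/∂b = 1
∂L/∂b = ∂L/∂y · ∂y/∂b = 8 × 1 = 8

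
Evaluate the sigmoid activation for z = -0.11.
0.4725

sigmoid(-0.11) = 1/(1 + e^(0.11)) = 1/(1 + 1.116) = 0.4725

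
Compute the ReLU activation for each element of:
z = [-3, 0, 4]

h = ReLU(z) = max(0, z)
h = [0, 0, 4]

ReLU applied element-wise: max(0,-3)=0, max(0,0)=0, max(0,4)=4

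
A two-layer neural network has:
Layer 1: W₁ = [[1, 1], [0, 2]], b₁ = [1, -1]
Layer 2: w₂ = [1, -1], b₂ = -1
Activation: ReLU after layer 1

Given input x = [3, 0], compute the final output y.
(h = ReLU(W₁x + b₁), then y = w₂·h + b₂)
y = 3

Layer 1 pre-activation: z₁ = [4, -1]
After ReLU: h = [4, 0]
Layer 2 output: y = 1×4 + -1×0 + -1 = 3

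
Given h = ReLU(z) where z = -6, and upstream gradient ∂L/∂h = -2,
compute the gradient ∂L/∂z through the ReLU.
∂L/∂z = 0

h = ReLU(-6) = 0
Since z < 0: ∂h/∂z = 0
∂L/∂z = ∂L/∂h · ∂h/∂z = -2 × 0 = 0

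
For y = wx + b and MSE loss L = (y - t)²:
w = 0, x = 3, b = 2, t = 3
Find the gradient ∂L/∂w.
∂L/∂w = -6

y = wx + b = (0)(3) + 2 = 2
∂L/∂y = 2(y - t) = 2(2 - 3) = -2
∂y/∂w = x = 3
∂L/∂w = ∂L/∂y · ∂y/∂w = -2 × 3 = -6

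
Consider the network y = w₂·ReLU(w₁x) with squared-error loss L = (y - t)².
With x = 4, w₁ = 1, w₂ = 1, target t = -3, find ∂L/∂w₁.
∂L/∂w₁ = 56

Forward pass:
z = w₁x = 1×4 = 4
h = ReLU(4) = 4
y = w₂h = 1×4 = 4

Backward pass:
∂L/∂y = 2(y - t) = 2(4 - -3) = 14
∂y/∂h = w₂ = 1
∂h/∂z = 1 (ReLU derivative)
∂z/∂w₁ = x = 4

∂L/∂w₁ = 14 × 1 × 1 × 4 = 56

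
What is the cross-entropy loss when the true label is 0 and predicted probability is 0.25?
L = 0.2877

L = -0·log(0.25) - 1·log(0.75) = -log(0.75) = 0.2877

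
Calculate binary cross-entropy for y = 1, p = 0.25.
L = 1.386

L = -1·log(0.25) - 0·log(0.75) = -log(0.25) = 1.386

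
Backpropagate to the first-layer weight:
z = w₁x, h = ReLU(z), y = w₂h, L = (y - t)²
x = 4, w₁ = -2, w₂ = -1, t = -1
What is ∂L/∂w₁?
∂L/∂w₁ = 0

Forward pass:
z = w₁x = -2×4 = -8
h = ReLU(-8) = 0
y = w₂h = -1×0 = 0

Backward pass:
∂L/∂y = 2(y - t) = 2(0 - -1) = 2
∂y/∂h = w₂ = -1
∂h/∂z = 0 (ReLU derivative)
∂z/∂w₁ = x = 4

∂L/∂w₁ = 2 × -1 × 0 × 4 = 0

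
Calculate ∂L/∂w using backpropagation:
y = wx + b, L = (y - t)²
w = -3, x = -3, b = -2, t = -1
∂L/∂w = -48

y = wx + b = (-3)(-3) + -2 = 7
∂L/∂y = 2(y - t) = 2(7 - -1) = 16
∂y/∂w = x = -3
∂L/∂w = ∂L/∂y · ∂y/∂w = 16 × -3 = -48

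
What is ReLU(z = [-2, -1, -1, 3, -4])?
h = [0, 0, 0, 3, 0]

ReLU applied element-wise: max(0,-2)=0, max(0,-1)=0, max(0,-1)=0, max(0,3)=3, max(0,-4)=0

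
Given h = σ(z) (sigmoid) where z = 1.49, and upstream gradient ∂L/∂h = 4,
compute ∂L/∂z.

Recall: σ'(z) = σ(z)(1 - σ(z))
∂L/∂z = 0.6004

σ(1.49) = 0.8161
σ'(1.49) = σ(1.49)(1 - σ(1.49)) = 0.8161 × 0.1839 = 0.1501
∂L/∂z = ∂L/∂h · σ'(z) = 4 × 0.1501 = 0.6004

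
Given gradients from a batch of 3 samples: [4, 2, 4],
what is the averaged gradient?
Average gradient = 3.333

Average = (1/3)(4 + 2 + 4) = 10/3 = 3.333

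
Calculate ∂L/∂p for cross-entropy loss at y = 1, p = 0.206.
∂L/∂p = -4.854

∂L/∂p = -y/p + (1-y)/(1-p) = -1/0.206 + 0 = -4.854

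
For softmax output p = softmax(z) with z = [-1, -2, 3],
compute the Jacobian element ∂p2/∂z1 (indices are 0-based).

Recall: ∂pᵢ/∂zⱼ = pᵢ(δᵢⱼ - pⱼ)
∂p2/∂z1 = -0.006413

p = softmax(z) = [0.01787, 0.006573, 0.9756]
p2 = 0.9756, p1 = 0.006573

∂p2/∂z1 = -p2 × p1 = -0.9756 × 0.006573 = -0.006413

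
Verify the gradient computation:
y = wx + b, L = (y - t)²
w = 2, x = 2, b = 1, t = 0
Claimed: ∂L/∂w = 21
Incorrect

y = (2)(2) + 1 = 5
∂L/∂y = 2(y - t) = 2(5 - 0) = 10
∂y/∂w = x = 2
∂L/∂w = 10 × 2 = 20

Claimed value: 21
Incorrect: The correct gradient is 20.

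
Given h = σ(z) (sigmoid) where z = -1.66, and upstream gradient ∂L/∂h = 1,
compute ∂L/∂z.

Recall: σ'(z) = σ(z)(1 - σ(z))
∂L/∂z = 0.1342

σ(-1.66) = 0.1598
σ'(-1.66) = σ(-1.66)(1 - σ(-1.66)) = 0.1598 × 0.8402 = 0.1342
∂L/∂z = ∂L/∂h · σ'(z) = 1 × 0.1342 = 0.1342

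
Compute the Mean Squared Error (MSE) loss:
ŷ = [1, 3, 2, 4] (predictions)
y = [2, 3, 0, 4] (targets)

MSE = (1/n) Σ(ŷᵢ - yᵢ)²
MSE = 1.25

MSE = (1/4)((1-2)² + (3-3)² + (2-0)² + (4-4)²) = (1/4)(1 + 0 + 4 + 0) = 1.25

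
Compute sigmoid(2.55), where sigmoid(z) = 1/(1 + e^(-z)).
0.9276

sigmoid(2.55) = 1/(1 + e^(-2.55)) = 1/(1 + 0.07808) = 0.9276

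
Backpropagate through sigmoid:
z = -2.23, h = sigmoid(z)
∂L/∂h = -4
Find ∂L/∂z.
∂L/∂z = -0.3506

σ(-2.23) = 0.09709
σ'(-2.23) = σ(-2.23)(1 - σ(-2.23)) = 0.09709 × 0.9029 = 0.08766
∂L/∂z = ∂L/∂h · σ'(z) = -4 × 0.08766 = -0.3506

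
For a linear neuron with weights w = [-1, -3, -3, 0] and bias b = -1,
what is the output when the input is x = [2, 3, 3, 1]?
y = -21

y = (-1)(2) + (-3)(3) + (-3)(3) + (0)(1) + -1 = -21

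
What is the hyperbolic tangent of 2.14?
0.9727

tanh(2.14) = (e^(2.14) - e^(-2.14))/(e^(2.14) + e^(-2.14)) = 0.9727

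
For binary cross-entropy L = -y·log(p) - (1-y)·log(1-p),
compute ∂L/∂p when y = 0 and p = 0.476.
∂L/∂p = 1.908

∂L/∂p = -y/p + (1-y)/(1-p) = 0 + 1/0.524 = 1.908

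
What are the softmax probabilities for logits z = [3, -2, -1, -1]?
p = [0.9584, 0.0065, 0.0176, 0.0176]

exp(z) = [20.09, 0.1353, 0.3679, 0.3679]
Sum = 20.96
p = [0.9584, 0.0065, 0.0176, 0.0176]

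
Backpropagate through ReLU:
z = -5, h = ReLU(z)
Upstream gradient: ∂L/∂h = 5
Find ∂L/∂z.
∂L/∂z = 0

h = ReLU(-5) = 0
Since z < 0: ∂h/∂z = 0
∂L/∂z = ∂L/∂h · ∂h/∂z = 5 × 0 = 0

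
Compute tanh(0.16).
0.1586

tanh(0.16) = (e^(0.16) - e^(-0.16))/(e^(0.16) + e^(-0.16)) = 0.1586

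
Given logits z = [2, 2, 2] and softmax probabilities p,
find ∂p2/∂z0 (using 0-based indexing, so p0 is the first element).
∂p2/∂z0 = -0.1111

p = softmax(z) = [0.3333, 0.3333, 0.3333]
p2 = 0.3333, p0 = 0.3333

∂p2/∂z0 = -p2 × p0 = -0.3333 × 0.3333 = -0.1111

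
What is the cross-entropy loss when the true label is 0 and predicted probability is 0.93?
L = 2.659

L = -0·log(0.93) - 1·log(0.07) = -log(0.07) = 2.659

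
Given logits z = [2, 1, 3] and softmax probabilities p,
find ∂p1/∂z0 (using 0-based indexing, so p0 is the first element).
∂p1/∂z0 = -0.02203

p = softmax(z) = [0.2447, 0.09003, 0.6652]
p1 = 0.09003, p0 = 0.2447

∂p1/∂z0 = -p1 × p0 = -0.09003 × 0.2447 = -0.02203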